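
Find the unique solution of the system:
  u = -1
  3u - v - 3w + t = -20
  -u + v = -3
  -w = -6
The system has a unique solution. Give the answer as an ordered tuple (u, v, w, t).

(-1, -4, 6, -3)

Form the augmented matrix and row-reduce:
  [  1   0   0  0  |   -1 ]
  [  3  -1  -3  1  |  -20 ]
  [ -1   1   0  0  |   -3 ]
  [  0   0  -1  0  |   -6 ]
r2 ← r2 − 3·r1
  [  1   0   0  0  |   -1 ]
  [  0  -1  -3  1  |  -17 ]
  [ -1   1   0  0  |   -3 ]
  [  0   0  -1  0  |   -6 ]
r3 ← r3 + r1
  [ 1   0   0  0  |   -1 ]
  [ 0  -1  -3  1  |  -17 ]
  [ 0   1   0  0  |   -4 ]
  [ 0   0  -1  0  |   -6 ]
r2 ← -1·r2
  [ 1  0   0   0  |  -1 ]
  [ 0  1   3  -1  |  17 ]
  [ 0  1   0   0  |  -4 ]
  [ 0  0  -1   0  |  -6 ]
r3 ← r3 − r2
  [ 1  0   0   0  |   -1 ]
  [ 0  1   3  -1  |   17 ]
  [ 0  0  -3   1  |  -21 ]
  [ 0  0  -1   0  |   -6 ]
r3 ← -1/3·r3
  [ 1  0   0     0  |  -1 ]
  [ 0  1   3    -1  |  17 ]
  [ 0  0   1  -1/3  |   7 ]
  [ 0  0  -1     0  |  -6 ]
r4 ← r4 + r3
  [ 1  0  0     0  |  -1 ]
  [ 0  1  3    -1  |  17 ]
  [ 0  0  1  -1/3  |   7 ]
  [ 0  0  0  -1/3  |   1 ]
r4 ← -3·r4
  [ 1  0  0     0  |  -1 ]
  [ 0  1  3    -1  |  17 ]
  [ 0  0  1  -1/3  |   7 ]
  [ 0  0  0     1  |  -3 ]
r3 ← r3 + 1/3·r4
  [ 1  0  0   0  |  -1 ]
  [ 0  1  3  -1  |  17 ]
  [ 0  0  1   0  |   6 ]
  [ 0  0  0   1  |  -3 ]
r2 ← r2 + r4
  [ 1  0  0  0  |  -1 ]
  [ 0  1  3  0  |  14 ]
  [ 0  0  1  0  |   6 ]
  [ 0  0  0  1  |  -3 ]
r2 ← r2 − 3·r3
  [ 1  0  0  0  |  -1 ]
  [ 0  1  0  0  |  -4 ]
  [ 0  0  1  0  |   6 ]
  [ 0  0  0  1  |  -3 ]
Reading off the last column: u = -1, v = -4, w = 6, t = -3.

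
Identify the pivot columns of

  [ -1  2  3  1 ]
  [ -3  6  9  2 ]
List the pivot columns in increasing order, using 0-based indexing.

R1 ← -1·R1
  [  1  -2  -3  -1 ]
  [ -3   6   9   2 ]
R2 ← R2 + 3·R1
  [ 1  -2  -3  -1 ]
  [ 0   0   0  -1 ]
R2 ← -1·R2
  [ 1  -2  -3  -1 ]
  [ 0   0   0   1 ]
R1 ← R1 + R2
  [ 1  -2  -3  0 ]
  [ 0   0   0  1 ]
Pivot columns are the columns containing a leading 1.

0, 3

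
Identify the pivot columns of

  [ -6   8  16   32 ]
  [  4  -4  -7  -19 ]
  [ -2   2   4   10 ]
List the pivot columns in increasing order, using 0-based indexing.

0, 1, 2

R1 -> -1/6·R1
  [  1  -4/3  -8/3  -16/3 ]
  [  4    -4    -7    -19 ]
  [ -2     2     4     10 ]
R2 -> R2 − 4·R1
  [  1  -4/3  -8/3  -16/3 ]
  [  0   4/3  11/3    7/3 ]
  [ -2     2     4     10 ]
R3 -> R3 + 2·R1
  [ 1  -4/3  -8/3  -16/3 ]
  [ 0   4/3  11/3    7/3 ]
  [ 0  -2/3  -4/3   -2/3 ]
R2 -> 3/4·R2
  [ 1  -4/3  -8/3  -16/3 ]
  [ 0     1  11/4    7/4 ]
  [ 0  -2/3  -4/3   -2/3 ]
R3 -> R3 + 2/3·R2
  [ 1  -4/3  -8/3  -16/3 ]
  [ 0     1  11/4    7/4 ]
  [ 0     0   1/2    1/2 ]
R3 -> 2·R3
  [ 1  -4/3  -8/3  -16/3 ]
  [ 0     1  11/4    7/4 ]
  [ 0     0     1      1 ]
R2 -> R2 − 11/4·R3
  [ 1  -4/3  -8/3  -16/3 ]
  [ 0     1     0     -1 ]
  [ 0     0     1      1 ]
R1 -> R1 + 8/3·R3
  [ 1  -4/3  0  -8/3 ]
  [ 0     1  0    -1 ]
  [ 0     0  1     1 ]
R1 -> R1 + 4/3·R2
  [ 1  0  0  -4 ]
  [ 0  1  0  -1 ]
  [ 0  0  1   1 ]
Pivot columns are the columns containing a leading 1.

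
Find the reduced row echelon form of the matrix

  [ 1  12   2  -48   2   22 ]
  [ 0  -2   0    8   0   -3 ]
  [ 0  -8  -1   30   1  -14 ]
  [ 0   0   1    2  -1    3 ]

[[1, 0, 0, -4, 4, 0], [0, 1, 0, -4, 0, 0], [0, 0, 1, 2, -1, 0], [0, 0, 0, 0, 0, 1]]

r2 := -1/2·r2
  [ 1  12   2  -48   2   22 ]
  [ 0   1   0   -4   0  3/2 ]
  [ 0  -8  -1   30   1  -14 ]
  [ 0   0   1    2  -1    3 ]
r3 := r3 + 8·r2
  [ 1  12   2  -48   2   22 ]
  [ 0   1   0   -4   0  3/2 ]
  [ 0   0  -1   -2   1   -2 ]
  [ 0   0   1    2  -1    3 ]
r3 := -1·r3
  [ 1  12  2  -48   2   22 ]
  [ 0   1  0   -4   0  3/2 ]
  [ 0   0  1    2  -1    2 ]
  [ 0   0  1    2  -1    3 ]
r4 := r4 − r3
  [ 1  12  2  -48   2   22 ]
  [ 0   1  0   -4   0  3/2 ]
  [ 0   0  1    2  -1    2 ]
  [ 0   0  0    0   0    1 ]
r3 := r3 − 2·r4
  [ 1  12  2  -48   2   22 ]
  [ 0   1  0   -4   0  3/2 ]
  [ 0   0  1    2  -1    0 ]
  [ 0   0  0    0   0    1 ]
r2 := r2 − 3/2·r4
  [ 1  12  2  -48   2  22 ]
  [ 0   1  0   -4   0   0 ]
  [ 0   0  1    2  -1   0 ]
  [ 0   0  0    0   0   1 ]
r1 := r1 − 22·r4
  [ 1  12  2  -48   2  0 ]
  [ 0   1  0   -4   0  0 ]
  [ 0   0  1    2  -1  0 ]
  [ 0   0  0    0   0  1 ]
r1 := r1 − 2·r3
  [ 1  12  0  -52   4  0 ]
  [ 0   1  0   -4   0  0 ]
  [ 0   0  1    2  -1  0 ]
  [ 0   0  0    0   0  1 ]
r1 := r1 − 12·r2
  [ 1  0  0  -4   4  0 ]
  [ 0  1  0  -4   0  0 ]
  [ 0  0  1   2  -1  0 ]
  [ 0  0  0   0   0  1 ]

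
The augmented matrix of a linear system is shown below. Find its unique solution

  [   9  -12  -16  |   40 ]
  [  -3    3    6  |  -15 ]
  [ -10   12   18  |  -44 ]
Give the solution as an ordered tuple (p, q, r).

(-4, -1, -4)

ρ1 -> 1/9·ρ1
  [   1  -4/3  -16/9  |  40/9 ]
  [  -3     3      6  |   -15 ]
  [ -10    12     18  |   -44 ]
ρ2 -> ρ2 + 3·ρ1
  [   1  -4/3  -16/9  |  40/9 ]
  [   0    -1    2/3  |  -5/3 ]
  [ -10    12     18  |   -44 ]
ρ3 -> ρ3 + 10·ρ1
  [ 1  -4/3  -16/9  |  40/9 ]
  [ 0    -1    2/3  |  -5/3 ]
  [ 0  -4/3    2/9  |   4/9 ]
ρ2 -> -1·ρ2
  [ 1  -4/3  -16/9  |  40/9 ]
  [ 0     1   -2/3  |   5/3 ]
  [ 0  -4/3    2/9  |   4/9 ]
ρ3 -> ρ3 + 4/3·ρ2
  [ 1  -4/3  -16/9  |  40/9 ]
  [ 0     1   -2/3  |   5/3 ]
  [ 0     0   -2/3  |   8/3 ]
ρ3 -> -3/2·ρ3
  [ 1  -4/3  -16/9  |  40/9 ]
  [ 0     1   -2/3  |   5/3 ]
  [ 0     0      1  |    -4 ]
ρ2 -> ρ2 + 2/3·ρ3
  [ 1  -4/3  -16/9  |  40/9 ]
  [ 0     1      0  |    -1 ]
  [ 0     0      1  |    -4 ]
ρ1 -> ρ1 + 16/9·ρ3
  [ 1  -4/3  0  |  -8/3 ]
  [ 0     1  0  |    -1 ]
  [ 0     0  1  |    -4 ]
ρ1 -> ρ1 + 4/3·ρ2
  [ 1  0  0  |  -4 ]
  [ 0  1  0  |  -1 ]
  [ 0  0  1  |  -4 ]
Reading off the last column: p = -4, q = -1, r = -4.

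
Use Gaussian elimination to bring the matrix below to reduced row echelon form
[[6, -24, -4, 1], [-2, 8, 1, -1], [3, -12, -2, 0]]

[[1, -4, 0, 0], [0, 0, 1, 0], [0, 0, 0, 1]]

Multiply r1 by 1/6.
  [  1   -4  -2/3  1/6 ]
  [ -2    8     1   -1 ]
  [  3  -12    -2    0 ]
Add 2 times r1 to r2.
  [ 1   -4  -2/3   1/6 ]
  [ 0    0  -1/3  -2/3 ]
  [ 3  -12    -2     0 ]
Subtract 3 times r1 from r3.
  [ 1  -4  -2/3   1/6 ]
  [ 0   0  -1/3  -2/3 ]
  [ 0   0     0  -1/2 ]
Multiply r2 by -3.
  [ 1  -4  -2/3   1/6 ]
  [ 0   0     1     2 ]
  [ 0   0     0  -1/2 ]
Multiply r3 by -2.
  [ 1  -4  -2/3  1/6 ]
  [ 0   0     1    2 ]
  [ 0   0     0    1 ]
Subtract 2 times r3 from r2.
  [ 1  -4  -2/3  1/6 ]
  [ 0   0     1    0 ]
  [ 0   0     0    1 ]
Subtract 1/6 times r3 from r1.
  [ 1  -4  -2/3  0 ]
  [ 0   0     1  0 ]
  [ 0   0     0  1 ]
Add 2/3 times r2 to r1.
  [ 1  -4  0  0 ]
  [ 0   0  1  0 ]
  [ 0   0  0  1 ]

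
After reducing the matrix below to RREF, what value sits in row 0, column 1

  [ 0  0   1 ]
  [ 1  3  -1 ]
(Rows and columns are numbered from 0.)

Swap R1 and R2.
  [ 1  3  -1 ]
  [ 0  0   1 ]
Add R2 to R1.
  [ 1  3  0 ]
  [ 0  0  1 ]

3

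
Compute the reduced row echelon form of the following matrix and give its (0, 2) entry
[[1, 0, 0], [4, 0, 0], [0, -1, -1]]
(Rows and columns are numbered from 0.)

Subtract 4 times ρ1 from ρ2.
  [ 1   0   0 ]
  [ 0   0   0 ]
  [ 0  -1  -1 ]
Swap ρ2 and ρ3.
  [ 1   0   0 ]
  [ 0  -1  -1 ]
  [ 0   0   0 ]
Multiply ρ2 by -1.
  [ 1  0  0 ]
  [ 0  1  1 ]
  [ 0  0  0 ]

0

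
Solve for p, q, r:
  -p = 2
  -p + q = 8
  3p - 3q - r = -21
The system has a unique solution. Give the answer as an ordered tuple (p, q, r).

Form the augmented matrix and row-reduce:
  [ -1   0   0  |    2 ]
  [ -1   1   0  |    8 ]
  [  3  -3  -1  |  -21 ]
Multiply r1 by -1.
  [  1   0   0  |   -2 ]
  [ -1   1   0  |    8 ]
  [  3  -3  -1  |  -21 ]
Add r1 to r2.
  [ 1   0   0  |   -2 ]
  [ 0   1   0  |    6 ]
  [ 3  -3  -1  |  -21 ]
Subtract 3 times r1 from r3.
  [ 1   0   0  |   -2 ]
  [ 0   1   0  |    6 ]
  [ 0  -3  -1  |  -15 ]
Add 3 times r2 to r3.
  [ 1  0   0  |  -2 ]
  [ 0  1   0  |   6 ]
  [ 0  0  -1  |   3 ]
Multiply r3 by -1.
  [ 1  0  0  |  -2 ]
  [ 0  1  0  |   6 ]
  [ 0  0  1  |  -3 ]
Reading off the last column: p = -2, q = 6, r = -3.

(-2, 6, -3)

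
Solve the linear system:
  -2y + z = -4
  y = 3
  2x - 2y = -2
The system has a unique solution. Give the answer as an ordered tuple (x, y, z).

Form the augmented matrix and row-reduce:
  [ 0  -2  1  |  -4 ]
  [ 0   1  0  |   3 ]
  [ 2  -2  0  |  -2 ]
R1 <-> R3
  [ 2  -2  0  |  -2 ]
  [ 0   1  0  |   3 ]
  [ 0  -2  1  |  -4 ]
R1 := 1/2·R1
  [ 1  -1  0  |  -1 ]
  [ 0   1  0  |   3 ]
  [ 0  -2  1  |  -4 ]
R3 := R3 + 2·R2
  [ 1  -1  0  |  -1 ]
  [ 0   1  0  |   3 ]
  [ 0   0  1  |   2 ]
R1 := R1 + R2
  [ 1  0  0  |  2 ]
  [ 0  1  0  |  3 ]
  [ 0  0  1  |  2 ]
Reading off the last column: x = 2, y = 3, z = 2.

(2, 3, 2)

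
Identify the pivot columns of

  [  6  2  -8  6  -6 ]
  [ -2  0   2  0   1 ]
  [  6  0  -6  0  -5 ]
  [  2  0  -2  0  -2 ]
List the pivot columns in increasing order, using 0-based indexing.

R1 ← 1/6·R1
  [  1  1/3  -4/3  1  -1 ]
  [ -2    0     2  0   1 ]
  [  6    0    -6  0  -5 ]
  [  2    0    -2  0  -2 ]
R2 ← R2 + 2·R1
  [ 1  1/3  -4/3  1  -1 ]
  [ 0  2/3  -2/3  2  -1 ]
  [ 6    0    -6  0  -5 ]
  [ 2    0    -2  0  -2 ]
R3 ← R3 − 6·R1
  [ 1  1/3  -4/3   1  -1 ]
  [ 0  2/3  -2/3   2  -1 ]
  [ 0   -2     2  -6   1 ]
  [ 2    0    -2   0  -2 ]
R4 ← R4 − 2·R1
  [ 1   1/3  -4/3   1  -1 ]
  [ 0   2/3  -2/3   2  -1 ]
  [ 0    -2     2  -6   1 ]
  [ 0  -2/3   2/3  -2   0 ]
R2 ← 3/2·R2
  [ 1   1/3  -4/3   1    -1 ]
  [ 0     1    -1   3  -3/2 ]
  [ 0    -2     2  -6     1 ]
  [ 0  -2/3   2/3  -2     0 ]
R3 ← R3 + 2·R2
  [ 1   1/3  -4/3   1    -1 ]
  [ 0     1    -1   3  -3/2 ]
  [ 0     0     0   0    -2 ]
  [ 0  -2/3   2/3  -2     0 ]
R4 ← R4 + 2/3·R2
  [ 1  1/3  -4/3  1    -1 ]
  [ 0    1    -1  3  -3/2 ]
  [ 0    0     0  0    -2 ]
  [ 0    0     0  0    -1 ]
R3 ← -1/2·R3
  [ 1  1/3  -4/3  1    -1 ]
  [ 0    1    -1  3  -3/2 ]
  [ 0    0     0  0     1 ]
  [ 0    0     0  0    -1 ]
R4 ← R4 + R3
  [ 1  1/3  -4/3  1    -1 ]
  [ 0    1    -1  3  -3/2 ]
  [ 0    0     0  0     1 ]
  [ 0    0     0  0     0 ]
R2 ← R2 + 3/2·R3
  [ 1  1/3  -4/3  1  -1 ]
  [ 0    1    -1  3   0 ]
  [ 0    0     0  0   1 ]
  [ 0    0     0  0   0 ]
R1 ← R1 + R3
  [ 1  1/3  -4/3  1  0 ]
  [ 0    1    -1  3  0 ]
  [ 0    0     0  0  1 ]
  [ 0    0     0  0  0 ]
R1 ← R1 − 1/3·R2
  [ 1  0  -1  0  0 ]
  [ 0  1  -1  3  0 ]
  [ 0  0   0  0  1 ]
  [ 0  0   0  0  0 ]
Pivot columns are the columns containing a leading 1.

0, 1, 4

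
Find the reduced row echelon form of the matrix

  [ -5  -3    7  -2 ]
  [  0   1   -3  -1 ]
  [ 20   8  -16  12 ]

[[1, 0, 2/5, 1], [0, 1, -3, -1], [0, 0, 0, 0]]

R1 := -1/5·R1
  [  1  3/5  -7/5  2/5 ]
  [  0    1    -3   -1 ]
  [ 20    8   -16   12 ]
R3 := R3 − 20·R1
  [ 1  3/5  -7/5  2/5 ]
  [ 0    1    -3   -1 ]
  [ 0   -4    12    4 ]
R3 := R3 + 4·R2
  [ 1  3/5  -7/5  2/5 ]
  [ 0    1    -3   -1 ]
  [ 0    0     0    0 ]
R1 := R1 − 3/5·R2
  [ 1  0  2/5   1 ]
  [ 0  1   -3  -1 ]
  [ 0  0    0   0 ]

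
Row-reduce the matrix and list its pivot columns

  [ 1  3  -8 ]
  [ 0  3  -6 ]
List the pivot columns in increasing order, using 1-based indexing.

R2 := 1/3·R2
  [ 1  3  -8 ]
  [ 0  1  -2 ]
R1 := R1 − 3·R2
  [ 1  0  -2 ]
  [ 0  1  -2 ]
Pivot columns are the columns containing a leading 1.

1, 2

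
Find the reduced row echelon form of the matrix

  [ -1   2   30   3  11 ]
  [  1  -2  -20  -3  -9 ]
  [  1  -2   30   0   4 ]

[[1, -2, 0, 0, -2], [0, 0, 1, 0, 1/5], [0, 0, 0, 1, 1]]

R1 ← -1·R1
  [ 1  -2  -30  -3  -11 ]
  [ 1  -2  -20  -3   -9 ]
  [ 1  -2   30   0    4 ]
R2 ← R2 − R1
  [ 1  -2  -30  -3  -11 ]
  [ 0   0   10   0    2 ]
  [ 1  -2   30   0    4 ]
R3 ← R3 − R1
  [ 1  -2  -30  -3  -11 ]
  [ 0   0   10   0    2 ]
  [ 0   0   60   3   15 ]
R2 ← 1/10·R2
  [ 1  -2  -30  -3  -11 ]
  [ 0   0    1   0  1/5 ]
  [ 0   0   60   3   15 ]
R3 ← R3 − 60·R2
  [ 1  -2  -30  -3  -11 ]
  [ 0   0    1   0  1/5 ]
  [ 0   0    0   3    3 ]
R3 ← 1/3·R3
  [ 1  -2  -30  -3  -11 ]
  [ 0   0    1   0  1/5 ]
  [ 0   0    0   1    1 ]
R1 ← R1 + 3·R3
  [ 1  -2  -30  0   -8 ]
  [ 0   0    1  0  1/5 ]
  [ 0   0    0  1    1 ]
R1 ← R1 + 30·R2
  [ 1  -2  0  0   -2 ]
  [ 0   0  1  0  1/5 ]
  [ 0   0  0  1    1 ]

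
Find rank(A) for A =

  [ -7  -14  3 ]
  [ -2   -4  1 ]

rank = 2

R1 := -1/7·R1
R2 := R2 + 2·R1
R2 := 7·R2
R1 := R1 + 3/7·R2
The reduced form has 2 nonzero rows.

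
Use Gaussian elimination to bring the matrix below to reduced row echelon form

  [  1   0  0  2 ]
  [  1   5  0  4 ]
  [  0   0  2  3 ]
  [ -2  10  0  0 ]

[[1, 0, 0, 2], [0, 1, 0, 2/5], [0, 0, 1, 3/2], [0, 0, 0, 0]]

ρ2 → ρ2 − ρ1
  [  1   0  0  2 ]
  [  0   5  0  2 ]
  [  0   0  2  3 ]
  [ -2  10  0  0 ]
ρ4 → ρ4 + 2·ρ1
  [ 1   0  0  2 ]
  [ 0   5  0  2 ]
  [ 0   0  2  3 ]
  [ 0  10  0  4 ]
ρ2 → 1/5·ρ2
  [ 1   0  0    2 ]
  [ 0   1  0  2/5 ]
  [ 0   0  2    3 ]
  [ 0  10  0    4 ]
ρ4 → ρ4 − 10·ρ2
  [ 1  0  0    2 ]
  [ 0  1  0  2/5 ]
  [ 0  0  2    3 ]
  [ 0  0  0    0 ]
ρ3 → 1/2·ρ3
  [ 1  0  0    2 ]
  [ 0  1  0  2/5 ]
  [ 0  0  1  3/2 ]
  [ 0  0  0    0 ]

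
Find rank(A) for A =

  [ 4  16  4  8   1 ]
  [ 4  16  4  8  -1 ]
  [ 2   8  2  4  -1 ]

rank = 2

Multiply R1 by 1/4.
  [ 1   4  1  2  1/4 ]
  [ 4  16  4  8   -1 ]
  [ 2   8  2  4   -1 ]
Subtract 4 times R1 from R2.
  [ 1  4  1  2  1/4 ]
  [ 0  0  0  0   -2 ]
  [ 2  8  2  4   -1 ]
Subtract 2 times R1 from R3.
  [ 1  4  1  2   1/4 ]
  [ 0  0  0  0    -2 ]
  [ 0  0  0  0  -3/2 ]
Multiply R2 by -1/2.
  [ 1  4  1  2   1/4 ]
  [ 0  0  0  0     1 ]
  [ 0  0  0  0  -3/2 ]
Add 3/2 times R2 to R3.
  [ 1  4  1  2  1/4 ]
  [ 0  0  0  0    1 ]
  [ 0  0  0  0    0 ]
Subtract 1/4 times R2 from R1.
  [ 1  4  1  2  0 ]
  [ 0  0  0  0  1 ]
  [ 0  0  0  0  0 ]
The reduced form has 2 nonzero rows.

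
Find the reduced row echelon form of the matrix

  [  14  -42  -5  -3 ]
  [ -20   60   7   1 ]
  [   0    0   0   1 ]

r1 → 1/14·r1
  [   1  -3  -5/14  -3/14 ]
  [ -20  60      7      1 ]
  [   0   0      0      1 ]
r2 → r2 + 20·r1
  [ 1  -3  -5/14  -3/14 ]
  [ 0   0   -1/7  -23/7 ]
  [ 0   0      0      1 ]
r2 → -7·r2
  [ 1  -3  -5/14  -3/14 ]
  [ 0   0      1     23 ]
  [ 0   0      0      1 ]
r2 → r2 − 23·r3
  [ 1  -3  -5/14  -3/14 ]
  [ 0   0      1      0 ]
  [ 0   0      0      1 ]
r1 → r1 + 3/14·r3
  [ 1  -3  -5/14  0 ]
  [ 0   0      1  0 ]
  [ 0   0      0  1 ]
r1 → r1 + 5/14·r2
  [ 1  -3  0  0 ]
  [ 0   0  1  0 ]
  [ 0   0  0  1 ]

[[1, -3, 0, 0], [0, 0, 1, 0], [0, 0, 0, 1]]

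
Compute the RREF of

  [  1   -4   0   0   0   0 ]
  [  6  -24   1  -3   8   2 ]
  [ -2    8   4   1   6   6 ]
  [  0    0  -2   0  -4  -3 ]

[[1, -4, 0, 0, 0, 0], [0, 0, 1, 0, 2, 0], [0, 0, 0, 1, -2, 0], [0, 0, 0, 0, 0, 1]]

Subtract 6 times R1 from R2.
  [  1  -4   0   0   0   0 ]
  [  0   0   1  -3   8   2 ]
  [ -2   8   4   1   6   6 ]
  [  0   0  -2   0  -4  -3 ]
Add 2 times R1 to R3.
  [ 1  -4   0   0   0   0 ]
  [ 0   0   1  -3   8   2 ]
  [ 0   0   4   1   6   6 ]
  [ 0   0  -2   0  -4  -3 ]
Subtract 4 times R2 from R3.
  [ 1  -4   0   0    0   0 ]
  [ 0   0   1  -3    8   2 ]
  [ 0   0   0  13  -26  -2 ]
  [ 0   0  -2   0   -4  -3 ]
Add 2 times R2 to R4.
  [ 1  -4  0   0    0   0 ]
  [ 0   0  1  -3    8   2 ]
  [ 0   0  0  13  -26  -2 ]
  [ 0   0  0  -6   12   1 ]
Multiply R3 by 1/13.
  [ 1  -4  0   0   0      0 ]
  [ 0   0  1  -3   8      2 ]
  [ 0   0  0   1  -2  -2/13 ]
  [ 0   0  0  -6  12      1 ]
Add 6 times R3 to R4.
  [ 1  -4  0   0   0      0 ]
  [ 0   0  1  -3   8      2 ]
  [ 0   0  0   1  -2  -2/13 ]
  [ 0   0  0   0   0   1/13 ]
Multiply R4 by 13.
  [ 1  -4  0   0   0      0 ]
  [ 0   0  1  -3   8      2 ]
  [ 0   0  0   1  -2  -2/13 ]
  [ 0   0  0   0   0      1 ]
Add 2/13 times R4 to R3.
  [ 1  -4  0   0   0  0 ]
  [ 0   0  1  -3   8  2 ]
  [ 0   0  0   1  -2  0 ]
  [ 0   0  0   0   0  1 ]
Subtract 2 times R4 from R2.
  [ 1  -4  0   0   0  0 ]
  [ 0   0  1  -3   8  0 ]
  [ 0   0  0   1  -2  0 ]
  [ 0   0  0   0   0  1 ]
Add 3 times R3 to R2.
  [ 1  -4  0  0   0  0 ]
  [ 0   0  1  0   2  0 ]
  [ 0   0  0  1  -2  0 ]
  [ 0   0  0  0   0  1 ]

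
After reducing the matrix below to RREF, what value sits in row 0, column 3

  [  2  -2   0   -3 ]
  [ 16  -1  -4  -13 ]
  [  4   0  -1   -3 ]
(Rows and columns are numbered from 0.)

R1 := 1/2·R1
  [  1  -1   0  -3/2 ]
  [ 16  -1  -4   -13 ]
  [  4   0  -1    -3 ]
R2 := R2 − 16·R1
  [ 1  -1   0  -3/2 ]
  [ 0  15  -4    11 ]
  [ 4   0  -1    -3 ]
R3 := R3 − 4·R1
  [ 1  -1   0  -3/2 ]
  [ 0  15  -4    11 ]
  [ 0   4  -1     3 ]
R2 := 1/15·R2
  [ 1  -1      0   -3/2 ]
  [ 0   1  -4/15  11/15 ]
  [ 0   4     -1      3 ]
R3 := R3 − 4·R2
  [ 1  -1      0   -3/2 ]
  [ 0   1  -4/15  11/15 ]
  [ 0   0   1/15   1/15 ]
R3 := 15·R3
  [ 1  -1      0   -3/2 ]
  [ 0   1  -4/15  11/15 ]
  [ 0   0      1      1 ]
R2 := R2 + 4/15·R3
  [ 1  -1  0  -3/2 ]
  [ 0   1  0     1 ]
  [ 0   0  1     1 ]
R1 := R1 + R2
  [ 1  0  0  -1/2 ]
  [ 0  1  0     1 ]
  [ 0  0  1     1 ]

-1/2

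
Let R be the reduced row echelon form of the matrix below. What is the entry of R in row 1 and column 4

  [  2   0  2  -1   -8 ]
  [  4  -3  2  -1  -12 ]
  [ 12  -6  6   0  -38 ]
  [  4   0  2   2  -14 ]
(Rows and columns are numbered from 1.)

R1 := 1/2·R1
R2 := R2 − 4·R1
R3 := R3 − 12·R1
R4 := R4 − 4·R1
R2 := -1/3·R2
R3 := R3 + 6·R2
R3 := -1/2·R3
R4 := R4 + 2·R3
R2 := R2 − 2/3·R3
R1 := R1 − R3

3/2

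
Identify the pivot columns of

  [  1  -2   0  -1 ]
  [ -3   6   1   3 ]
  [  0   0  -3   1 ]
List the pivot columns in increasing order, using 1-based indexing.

R2 -> R2 + 3·R1
R3 -> R3 + 3·R2
R1 -> R1 + R3
Pivot columns are the columns containing a leading 1.

1, 3, 4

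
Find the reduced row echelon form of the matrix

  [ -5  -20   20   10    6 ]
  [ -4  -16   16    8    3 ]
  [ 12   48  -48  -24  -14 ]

[[1, 4, -4, -2, 0], [0, 0, 0, 0, 1], [0, 0, 0, 0, 0]]

R1 → -1/5·R1
  [  1    4   -4   -2  -6/5 ]
  [ -4  -16   16    8     3 ]
  [ 12   48  -48  -24   -14 ]
R2 → R2 + 4·R1
  [  1   4   -4   -2  -6/5 ]
  [  0   0    0    0  -9/5 ]
  [ 12  48  -48  -24   -14 ]
R3 → R3 − 12·R1
  [ 1  4  -4  -2  -6/5 ]
  [ 0  0   0   0  -9/5 ]
  [ 0  0   0   0   2/5 ]
R2 → -5/9·R2
  [ 1  4  -4  -2  -6/5 ]
  [ 0  0   0   0     1 ]
  [ 0  0   0   0   2/5 ]
R3 → R3 − 2/5·R2
  [ 1  4  -4  -2  -6/5 ]
  [ 0  0   0   0     1 ]
  [ 0  0   0   0     0 ]
R1 → R1 + 6/5·R2
  [ 1  4  -4  -2  0 ]
  [ 0  0   0   0  1 ]
  [ 0  0   0   0  0 ]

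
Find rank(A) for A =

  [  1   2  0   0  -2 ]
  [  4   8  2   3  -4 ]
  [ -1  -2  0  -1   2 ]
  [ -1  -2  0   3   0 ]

rank = 4

R2 ← R2 − 4·R1
R3 ← R3 + R1
R4 ← R4 + R1
R2 ← 1/2·R2
R3 ← -1·R3
R4 ← R4 − 3·R3
R4 ← -1/2·R4
R2 ← R2 − 2·R4
R1 ← R1 + 2·R4
R2 ← R2 − 3/2·R3
The reduced form has 4 nonzero rows.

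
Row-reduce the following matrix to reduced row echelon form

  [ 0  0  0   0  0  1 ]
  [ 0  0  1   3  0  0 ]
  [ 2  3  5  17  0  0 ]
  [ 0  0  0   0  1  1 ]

[[1, 3/2, 0, 1, 0, 0], [0, 0, 1, 3, 0, 0], [0, 0, 0, 0, 1, 0], [0, 0, 0, 0, 0, 1]]

Swap R1 and R3.
  [ 2  3  5  17  0  0 ]
  [ 0  0  1   3  0  0 ]
  [ 0  0  0   0  0  1 ]
  [ 0  0  0   0  1  1 ]
Multiply R1 by 1/2.
  [ 1  3/2  5/2  17/2  0  0 ]
  [ 0    0    1     3  0  0 ]
  [ 0    0    0     0  0  1 ]
  [ 0    0    0     0  1  1 ]
Swap R3 and R4.
  [ 1  3/2  5/2  17/2  0  0 ]
  [ 0    0    1     3  0  0 ]
  [ 0    0    0     0  1  1 ]
  [ 0    0    0     0  0  1 ]
Subtract R4 from R3.
  [ 1  3/2  5/2  17/2  0  0 ]
  [ 0    0    1     3  0  0 ]
  [ 0    0    0     0  1  0 ]
  [ 0    0    0     0  0  1 ]
Subtract 5/2 times R2 from R1.
  [ 1  3/2  0  1  0  0 ]
  [ 0    0  1  3  0  0 ]
  [ 0    0  0  0  1  0 ]
  [ 0    0  0  0  0  1 ]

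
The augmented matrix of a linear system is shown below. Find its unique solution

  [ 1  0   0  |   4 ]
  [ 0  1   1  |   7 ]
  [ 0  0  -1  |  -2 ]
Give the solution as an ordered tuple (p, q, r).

r3 ← -1·r3
r2 ← r2 − r3
Reading off the last column: p = 4, q = 5, r = 2.

(4, 5, 2)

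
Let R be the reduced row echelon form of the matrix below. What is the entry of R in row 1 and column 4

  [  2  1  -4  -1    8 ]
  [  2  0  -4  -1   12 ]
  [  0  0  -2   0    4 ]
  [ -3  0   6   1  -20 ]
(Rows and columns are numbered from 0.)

-4

ρ1 ← 1/2·ρ1
ρ2 ← ρ2 − 2·ρ1
ρ4 ← ρ4 + 3·ρ1
ρ2 ← -1·ρ2
ρ4 ← ρ4 − 3/2·ρ2
ρ3 ← -1/2·ρ3
ρ4 ← -2·ρ4
ρ1 ← ρ1 + 1/2·ρ4
ρ1 ← ρ1 + 2·ρ3
ρ1 ← ρ1 − 1/2·ρ2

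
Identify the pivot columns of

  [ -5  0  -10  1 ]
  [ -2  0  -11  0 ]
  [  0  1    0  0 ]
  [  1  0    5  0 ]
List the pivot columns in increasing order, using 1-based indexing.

1, 2, 3, 4

Multiply R1 by -1/5.
  [  1  0    2  -1/5 ]
  [ -2  0  -11     0 ]
  [  0  1    0     0 ]
  [  1  0    5     0 ]
Add 2 times R1 to R2.
  [ 1  0   2  -1/5 ]
  [ 0  0  -7  -2/5 ]
  [ 0  1   0     0 ]
  [ 1  0   5     0 ]
Subtract R1 from R4.
  [ 1  0   2  -1/5 ]
  [ 0  0  -7  -2/5 ]
  [ 0  1   0     0 ]
  [ 0  0   3   1/5 ]
Swap R2 and R3.
  [ 1  0   2  -1/5 ]
  [ 0  1   0     0 ]
  [ 0  0  -7  -2/5 ]
  [ 0  0   3   1/5 ]
Multiply R3 by -1/7.
  [ 1  0  2  -1/5 ]
  [ 0  1  0     0 ]
  [ 0  0  1  2/35 ]
  [ 0  0  3   1/5 ]
Subtract 3 times R3 from R4.
  [ 1  0  2  -1/5 ]
  [ 0  1  0     0 ]
  [ 0  0  1  2/35 ]
  [ 0  0  0  1/35 ]
Multiply R4 by 35.
  [ 1  0  2  -1/5 ]
  [ 0  1  0     0 ]
  [ 0  0  1  2/35 ]
  [ 0  0  0     1 ]
Subtract 2/35 times R4 from R3.
  [ 1  0  2  -1/5 ]
  [ 0  1  0     0 ]
  [ 0  0  1     0 ]
  [ 0  0  0     1 ]
Add 1/5 times R4 to R1.
  [ 1  0  2  0 ]
  [ 0  1  0  0 ]
  [ 0  0  1  0 ]
  [ 0  0  0  1 ]
Subtract 2 times R3 from R1.
  [ 1  0  0  0 ]
  [ 0  1  0  0 ]
  [ 0  0  1  0 ]
  [ 0  0  0  1 ]
Pivot columns are the columns containing a leading 1.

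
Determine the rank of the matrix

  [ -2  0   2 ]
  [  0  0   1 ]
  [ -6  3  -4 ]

R1 := -1/2·R1
R3 := R3 + 6·R1
R2 <-> R3
R2 := 1/3·R2
R2 := R2 + 10/3·R3
R1 := R1 + R3
The reduced form has 3 nonzero rows.

rank = 3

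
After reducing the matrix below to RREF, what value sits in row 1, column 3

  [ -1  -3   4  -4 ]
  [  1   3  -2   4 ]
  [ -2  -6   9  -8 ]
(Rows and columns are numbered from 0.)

r1 ← -1·r1
  [  1   3  -4   4 ]
  [  1   3  -2   4 ]
  [ -2  -6   9  -8 ]
r2 ← r2 − r1
  [  1   3  -4   4 ]
  [  0   0   2   0 ]
  [ -2  -6   9  -8 ]
r3 ← r3 + 2·r1
  [ 1  3  -4  4 ]
  [ 0  0   2  0 ]
  [ 0  0   1  0 ]
r2 ← 1/2·r2
  [ 1  3  -4  4 ]
  [ 0  0   1  0 ]
  [ 0  0   1  0 ]
r3 ← r3 − r2
  [ 1  3  -4  4 ]
  [ 0  0   1  0 ]
  [ 0  0   0  0 ]
r1 ← r1 + 4·r2
  [ 1  3  0  4 ]
  [ 0  0  1  0 ]
  [ 0  0  0  0 ]

0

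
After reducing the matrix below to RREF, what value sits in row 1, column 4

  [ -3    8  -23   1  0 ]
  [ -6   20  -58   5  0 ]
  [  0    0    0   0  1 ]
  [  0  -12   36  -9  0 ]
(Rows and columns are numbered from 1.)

5/3

r1 ← -1/3·r1
  [  1  -8/3  23/3  -1/3  0 ]
  [ -6    20   -58     5  0 ]
  [  0     0     0     0  1 ]
  [  0   -12    36    -9  0 ]
r2 ← r2 + 6·r1
  [ 1  -8/3  23/3  -1/3  0 ]
  [ 0     4   -12     3  0 ]
  [ 0     0     0     0  1 ]
  [ 0   -12    36    -9  0 ]
r2 ← 1/4·r2
  [ 1  -8/3  23/3  -1/3  0 ]
  [ 0     1    -3   3/4  0 ]
  [ 0     0     0     0  1 ]
  [ 0   -12    36    -9  0 ]
r4 ← r4 + 12·r2
  [ 1  -8/3  23/3  -1/3  0 ]
  [ 0     1    -3   3/4  0 ]
  [ 0     0     0     0  1 ]
  [ 0     0     0     0  0 ]
r1 ← r1 + 8/3·r2
  [ 1  0  -1/3  5/3  0 ]
  [ 0  1    -3  3/4  0 ]
  [ 0  0     0    0  1 ]
  [ 0  0     0    0  0 ]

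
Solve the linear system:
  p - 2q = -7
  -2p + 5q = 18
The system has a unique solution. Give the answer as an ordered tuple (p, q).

Form the augmented matrix and row-reduce:
  [  1  -2  |  -7 ]
  [ -2   5  |  18 ]
ρ2 ← ρ2 + 2·ρ1
ρ1 ← ρ1 + 2·ρ2
Reading off the last column: p = 1, q = 4.

(1, 4)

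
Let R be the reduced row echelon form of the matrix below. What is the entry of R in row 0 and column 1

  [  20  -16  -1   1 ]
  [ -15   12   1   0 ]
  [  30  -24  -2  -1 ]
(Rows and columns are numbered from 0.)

-4/5

Multiply R1 by 1/20.
Add 15 times R1 to R2.
Subtract 30 times R1 from R3.
Multiply R2 by 4.
Add 1/2 times R2 to R3.
Multiply R3 by -1.
Subtract 3 times R3 from R2.
Subtract 1/20 times R3 from R1.
Add 1/20 times R2 to R1.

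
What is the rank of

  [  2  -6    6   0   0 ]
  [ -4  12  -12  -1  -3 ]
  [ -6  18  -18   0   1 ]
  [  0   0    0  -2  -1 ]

R1 ← 1/2·R1
  [  1  -3    3   0   0 ]
  [ -4  12  -12  -1  -3 ]
  [ -6  18  -18   0   1 ]
  [  0   0    0  -2  -1 ]
R2 ← R2 + 4·R1
  [  1  -3    3   0   0 ]
  [  0   0    0  -1  -3 ]
  [ -6  18  -18   0   1 ]
  [  0   0    0  -2  -1 ]
R3 ← R3 + 6·R1
  [ 1  -3  3   0   0 ]
  [ 0   0  0  -1  -3 ]
  [ 0   0  0   0   1 ]
  [ 0   0  0  -2  -1 ]
R2 ← -1·R2
  [ 1  -3  3   0   0 ]
  [ 0   0  0   1   3 ]
  [ 0   0  0   0   1 ]
  [ 0   0  0  -2  -1 ]
R4 ← R4 + 2·R2
  [ 1  -3  3  0  0 ]
  [ 0   0  0  1  3 ]
  [ 0   0  0  0  1 ]
  [ 0   0  0  0  5 ]
R4 ← R4 − 5·R3
  [ 1  -3  3  0  0 ]
  [ 0   0  0  1  3 ]
  [ 0   0  0  0  1 ]
  [ 0   0  0  0  0 ]
R2 ← R2 − 3·R3
  [ 1  -3  3  0  0 ]
  [ 0   0  0  1  0 ]
  [ 0   0  0  0  1 ]
  [ 0   0  0  0  0 ]
The reduced form has 3 nonzero rows.

rank = 3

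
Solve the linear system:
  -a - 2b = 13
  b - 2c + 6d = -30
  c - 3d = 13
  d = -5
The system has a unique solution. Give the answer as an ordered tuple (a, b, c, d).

(-5, -4, -2, -5)

Form the augmented matrix and row-reduce:
  [ -1  -2   0   0  |   13 ]
  [  0   1  -2   6  |  -30 ]
  [  0   0   1  -3  |   13 ]
  [  0   0   0   1  |   -5 ]
Multiply R1 by -1.
  [ 1  2   0   0  |  -13 ]
  [ 0  1  -2   6  |  -30 ]
  [ 0  0   1  -3  |   13 ]
  [ 0  0   0   1  |   -5 ]
Add 3 times R4 to R3.
  [ 1  2   0  0  |  -13 ]
  [ 0  1  -2  6  |  -30 ]
  [ 0  0   1  0  |   -2 ]
  [ 0  0   0  1  |   -5 ]
Subtract 6 times R4 from R2.
  [ 1  2   0  0  |  -13 ]
  [ 0  1  -2  0  |    0 ]
  [ 0  0   1  0  |   -2 ]
  [ 0  0   0  1  |   -5 ]
Add 2 times R3 to R2.
  [ 1  2  0  0  |  -13 ]
  [ 0  1  0  0  |   -4 ]
  [ 0  0  1  0  |   -2 ]
  [ 0  0  0  1  |   -5 ]
Subtract 2 times R2 from R1.
  [ 1  0  0  0  |  -5 ]
  [ 0  1  0  0  |  -4 ]
  [ 0  0  1  0  |  -2 ]
  [ 0  0  0  1  |  -5 ]
Reading off the last column: a = -5, b = -4, c = -2, d = -5.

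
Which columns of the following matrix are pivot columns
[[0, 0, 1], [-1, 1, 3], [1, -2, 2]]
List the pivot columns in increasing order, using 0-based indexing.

0, 1, 2

R1 ↔ R2
  [ -1   1  3 ]
  [  0   0  1 ]
  [  1  -2  2 ]
R1 → -1·R1
  [ 1  -1  -3 ]
  [ 0   0   1 ]
  [ 1  -2   2 ]
R3 → R3 − R1
  [ 1  -1  -3 ]
  [ 0   0   1 ]
  [ 0  -1   5 ]
R2 ↔ R3
  [ 1  -1  -3 ]
  [ 0  -1   5 ]
  [ 0   0   1 ]
R2 → -1·R2
  [ 1  -1  -3 ]
  [ 0   1  -5 ]
  [ 0   0   1 ]
R2 → R2 + 5·R3
  [ 1  -1  -3 ]
  [ 0   1   0 ]
  [ 0   0   1 ]
R1 → R1 + 3·R3
  [ 1  -1  0 ]
  [ 0   1  0 ]
  [ 0   0  1 ]
R1 → R1 + R2
  [ 1  0  0 ]
  [ 0  1  0 ]
  [ 0  0  1 ]
Pivot columns are the columns containing a leading 1.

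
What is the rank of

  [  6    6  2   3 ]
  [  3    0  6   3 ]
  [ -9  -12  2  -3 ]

r1 := 1/6·r1
  [  1    1  1/3  1/2 ]
  [  3    0    6    3 ]
  [ -9  -12    2   -3 ]
r2 := r2 − 3·r1
  [  1    1  1/3  1/2 ]
  [  0   -3    5  3/2 ]
  [ -9  -12    2   -3 ]
r3 := r3 + 9·r1
  [ 1   1  1/3  1/2 ]
  [ 0  -3    5  3/2 ]
  [ 0  -3    5  3/2 ]
r2 := -1/3·r2
  [ 1   1   1/3   1/2 ]
  [ 0   1  -5/3  -1/2 ]
  [ 0  -3     5   3/2 ]
r3 := r3 + 3·r2
  [ 1  1   1/3   1/2 ]
  [ 0  1  -5/3  -1/2 ]
  [ 0  0     0     0 ]
r1 := r1 − r2
  [ 1  0     2     1 ]
  [ 0  1  -5/3  -1/2 ]
  [ 0  0     0     0 ]
The reduced form has 2 nonzero rows.

rank = 2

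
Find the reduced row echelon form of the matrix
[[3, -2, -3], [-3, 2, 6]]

[[1, -2/3, 0], [0, 0, 1]]

r1 → 1/3·r1
  [  1  -2/3  -1 ]
  [ -3     2   6 ]
r2 → r2 + 3·r1
  [ 1  -2/3  -1 ]
  [ 0     0   3 ]
r2 → 1/3·r2
  [ 1  -2/3  -1 ]
  [ 0     0   1 ]
r1 → r1 + r2
  [ 1  -2/3  0 ]
  [ 0     0  1 ]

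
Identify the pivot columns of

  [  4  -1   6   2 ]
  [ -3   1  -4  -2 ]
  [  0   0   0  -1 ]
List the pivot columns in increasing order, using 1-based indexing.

1, 2, 4

Multiply R1 by 1/4.
Add 3 times R1 to R2.
Multiply R2 by 4.
Multiply R3 by -1.
Add 2 times R3 to R2.
Subtract 1/2 times R3 from R1.
Add 1/4 times R2 to R1.
Pivot columns are the columns containing a leading 1.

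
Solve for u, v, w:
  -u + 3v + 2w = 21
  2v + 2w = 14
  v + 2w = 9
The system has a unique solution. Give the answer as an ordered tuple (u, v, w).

(-2, 5, 2)

Form the augmented matrix and row-reduce:
  [ -1  3  2  |  21 ]
  [  0  2  2  |  14 ]
  [  0  1  2  |   9 ]
ρ1 → -1·ρ1
  [ 1  -3  -2  |  -21 ]
  [ 0   2   2  |   14 ]
  [ 0   1   2  |    9 ]
ρ2 → 1/2·ρ2
  [ 1  -3  -2  |  -21 ]
  [ 0   1   1  |    7 ]
  [ 0   1   2  |    9 ]
ρ3 → ρ3 − ρ2
  [ 1  -3  -2  |  -21 ]
  [ 0   1   1  |    7 ]
  [ 0   0   1  |    2 ]
ρ2 → ρ2 − ρ3
  [ 1  -3  -2  |  -21 ]
  [ 0   1   0  |    5 ]
  [ 0   0   1  |    2 ]
ρ1 → ρ1 + 2·ρ3
  [ 1  -3  0  |  -17 ]
  [ 0   1  0  |    5 ]
  [ 0   0  1  |    2 ]
ρ1 → ρ1 + 3·ρ2
  [ 1  0  0  |  -2 ]
  [ 0  1  0  |   5 ]
  [ 0  0  1  |   2 ]
Reading off the last column: u = -2, v = 5, w = 2.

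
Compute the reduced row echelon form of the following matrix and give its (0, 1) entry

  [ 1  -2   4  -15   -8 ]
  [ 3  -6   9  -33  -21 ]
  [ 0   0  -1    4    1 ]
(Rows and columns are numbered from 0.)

r2 → r2 − 3·r1
  [ 1  -2   4  -15  -8 ]
  [ 0   0  -3   12   3 ]
  [ 0   0  -1    4   1 ]
r2 → -1/3·r2
  [ 1  -2   4  -15  -8 ]
  [ 0   0   1   -4  -1 ]
  [ 0   0  -1    4   1 ]
r3 → r3 + r2
  [ 1  -2  4  -15  -8 ]
  [ 0   0  1   -4  -1 ]
  [ 0   0  0    0   0 ]
r1 → r1 − 4·r2
  [ 1  -2  0   1  -4 ]
  [ 0   0  1  -4  -1 ]
  [ 0   0  0   0   0 ]

-2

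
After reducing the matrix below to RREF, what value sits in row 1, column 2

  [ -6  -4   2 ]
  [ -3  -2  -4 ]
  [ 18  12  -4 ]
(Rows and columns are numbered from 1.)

2/3

ρ1 → -1/6·ρ1
  [  1  2/3  -1/3 ]
  [ -3   -2    -4 ]
  [ 18   12    -4 ]
ρ2 → ρ2 + 3·ρ1
  [  1  2/3  -1/3 ]
  [  0    0    -5 ]
  [ 18   12    -4 ]
ρ3 → ρ3 − 18·ρ1
  [ 1  2/3  -1/3 ]
  [ 0    0    -5 ]
  [ 0    0     2 ]
ρ2 → -1/5·ρ2
  [ 1  2/3  -1/3 ]
  [ 0    0     1 ]
  [ 0    0     2 ]
ρ3 → ρ3 − 2·ρ2
  [ 1  2/3  -1/3 ]
  [ 0    0     1 ]
  [ 0    0     0 ]
ρ1 → ρ1 + 1/3·ρ2
  [ 1  2/3  0 ]
  [ 0    0  1 ]
  [ 0    0  0 ]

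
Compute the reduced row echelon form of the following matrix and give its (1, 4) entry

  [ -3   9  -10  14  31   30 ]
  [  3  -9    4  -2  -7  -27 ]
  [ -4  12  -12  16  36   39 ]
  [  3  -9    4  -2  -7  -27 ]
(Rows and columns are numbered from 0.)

R1 ← -1/3·R1
  [  1  -3  10/3  -14/3  -31/3  -10 ]
  [  3  -9     4     -2     -7  -27 ]
  [ -4  12   -12     16     36   39 ]
  [  3  -9     4     -2     -7  -27 ]
R2 ← R2 − 3·R1
  [  1  -3  10/3  -14/3  -31/3  -10 ]
  [  0   0    -6     12     24    3 ]
  [ -4  12   -12     16     36   39 ]
  [  3  -9     4     -2     -7  -27 ]
R3 ← R3 + 4·R1
  [ 1  -3  10/3  -14/3  -31/3  -10 ]
  [ 0   0    -6     12     24    3 ]
  [ 0   0   4/3   -8/3  -16/3   -1 ]
  [ 3  -9     4     -2     -7  -27 ]
R4 ← R4 − 3·R1
  [ 1  -3  10/3  -14/3  -31/3  -10 ]
  [ 0   0    -6     12     24    3 ]
  [ 0   0   4/3   -8/3  -16/3   -1 ]
  [ 0   0    -6     12     24    3 ]
R2 ← -1/6·R2
  [ 1  -3  10/3  -14/3  -31/3   -10 ]
  [ 0   0     1     -2     -4  -1/2 ]
  [ 0   0   4/3   -8/3  -16/3    -1 ]
  [ 0   0    -6     12     24     3 ]
R3 ← R3 − 4/3·R2
  [ 1  -3  10/3  -14/3  -31/3   -10 ]
  [ 0   0     1     -2     -4  -1/2 ]
  [ 0   0     0      0      0  -1/3 ]
  [ 0   0    -6     12     24     3 ]
R4 ← R4 + 6·R2
  [ 1  -3  10/3  -14/3  -31/3   -10 ]
  [ 0   0     1     -2     -4  -1/2 ]
  [ 0   0     0      0      0  -1/3 ]
  [ 0   0     0      0      0     0 ]
R3 ← -3·R3
  [ 1  -3  10/3  -14/3  -31/3   -10 ]
  [ 0   0     1     -2     -4  -1/2 ]
  [ 0   0     0      0      0     1 ]
  [ 0   0     0      0      0     0 ]
R2 ← R2 + 1/2·R3
  [ 1  -3  10/3  -14/3  -31/3  -10 ]
  [ 0   0     1     -2     -4    0 ]
  [ 0   0     0      0      0    1 ]
  [ 0   0     0      0      0    0 ]
R1 ← R1 + 10·R3
  [ 1  -3  10/3  -14/3  -31/3  0 ]
  [ 0   0     1     -2     -4  0 ]
  [ 0   0     0      0      0  1 ]
  [ 0   0     0      0      0  0 ]
R1 ← R1 − 10/3·R2
  [ 1  -3  0   2   3  0 ]
  [ 0   0  1  -2  -4  0 ]
  [ 0   0  0   0   0  1 ]
  [ 0   0  0   0   0  0 ]

-4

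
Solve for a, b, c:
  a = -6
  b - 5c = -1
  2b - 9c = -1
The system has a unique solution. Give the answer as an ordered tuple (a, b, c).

(-6, 4, 1)

Form the augmented matrix and row-reduce:
  [ 1  0   0  |  -6 ]
  [ 0  1  -5  |  -1 ]
  [ 0  2  -9  |  -1 ]
r3 ← r3 − 2·r2
  [ 1  0   0  |  -6 ]
  [ 0  1  -5  |  -1 ]
  [ 0  0   1  |   1 ]
r2 ← r2 + 5·r3
  [ 1  0  0  |  -6 ]
  [ 0  1  0  |   4 ]
  [ 0  0  1  |   1 ]
Reading off the last column: a = -6, b = 4, c = 1.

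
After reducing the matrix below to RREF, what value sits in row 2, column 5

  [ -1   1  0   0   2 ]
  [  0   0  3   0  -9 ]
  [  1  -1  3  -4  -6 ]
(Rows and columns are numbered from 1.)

-3

R1 -> -1·R1
R3 -> R3 − R1
R2 -> 1/3·R2
R3 -> R3 − 3·R2
R3 -> -1/4·R3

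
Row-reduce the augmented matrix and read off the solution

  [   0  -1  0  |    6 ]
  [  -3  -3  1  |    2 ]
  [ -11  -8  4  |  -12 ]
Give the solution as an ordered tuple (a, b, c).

Swap ρ1 and ρ2.
Multiply ρ1 by -1/3.
Add 11 times ρ1 to ρ3.
Multiply ρ2 by -1.
Subtract 3 times ρ2 from ρ3.
Multiply ρ3 by 3.
Add 1/3 times ρ3 to ρ1.
Subtract ρ2 from ρ1.
Reading off the last column: a = 4, b = -6, c = -4.

(4, -6, -4)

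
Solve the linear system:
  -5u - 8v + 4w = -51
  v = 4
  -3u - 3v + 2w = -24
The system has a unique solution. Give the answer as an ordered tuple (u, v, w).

(5, 4, 3/2)

Form the augmented matrix and row-reduce:
  [ -5  -8  4  |  -51 ]
  [  0   1  0  |    4 ]
  [ -3  -3  2  |  -24 ]
Multiply R1 by -1/5.
  [  1  8/5  -4/5  |  51/5 ]
  [  0    1     0  |     4 ]
  [ -3   -3     2  |   -24 ]
Add 3 times R1 to R3.
  [ 1  8/5  -4/5  |  51/5 ]
  [ 0    1     0  |     4 ]
  [ 0  9/5  -2/5  |  33/5 ]
Subtract 9/5 times R2 from R3.
  [ 1  8/5  -4/5  |  51/5 ]
  [ 0    1     0  |     4 ]
  [ 0    0  -2/5  |  -3/5 ]
Multiply R3 by -5/2.
  [ 1  8/5  -4/5  |  51/5 ]
  [ 0    1     0  |     4 ]
  [ 0    0     1  |   3/2 ]
Add 4/5 times R3 to R1.
  [ 1  8/5  0  |  57/5 ]
  [ 0    1  0  |     4 ]
  [ 0    0  1  |   3/2 ]
Subtract 8/5 times R2 from R1.
  [ 1  0  0  |    5 ]
  [ 0  1  0  |    4 ]
  [ 0  0  1  |  3/2 ]
Reading off the last column: u = 5, v = 4, w = 3/2.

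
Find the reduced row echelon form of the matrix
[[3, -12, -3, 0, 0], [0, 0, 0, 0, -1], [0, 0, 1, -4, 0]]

[[1, -4, 0, -4, 0], [0, 0, 1, -4, 0], [0, 0, 0, 0, 1]]

R1 -> 1/3·R1
  [ 1  -4  -1   0   0 ]
  [ 0   0   0   0  -1 ]
  [ 0   0   1  -4   0 ]
R2 <=> R3
  [ 1  -4  -1   0   0 ]
  [ 0   0   1  -4   0 ]
  [ 0   0   0   0  -1 ]
R3 -> -1·R3
  [ 1  -4  -1   0  0 ]
  [ 0   0   1  -4  0 ]
  [ 0   0   0   0  1 ]
R1 -> R1 + R2
  [ 1  -4  0  -4  0 ]
  [ 0   0  1  -4  0 ]
  [ 0   0  0   0  1 ]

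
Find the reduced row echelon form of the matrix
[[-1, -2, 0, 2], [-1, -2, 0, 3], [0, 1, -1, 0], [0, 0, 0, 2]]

[[1, 0, 2, 0], [0, 1, -1, 0], [0, 0, 0, 1], [0, 0, 0, 0]]

R1 -> -1·R1
  [  1   2   0  -2 ]
  [ -1  -2   0   3 ]
  [  0   1  -1   0 ]
  [  0   0   0   2 ]
R2 -> R2 + R1
  [ 1  2   0  -2 ]
  [ 0  0   0   1 ]
  [ 0  1  -1   0 ]
  [ 0  0   0   2 ]
R2 ↔ R3
  [ 1  2   0  -2 ]
  [ 0  1  -1   0 ]
  [ 0  0   0   1 ]
  [ 0  0   0   2 ]
R4 -> R4 − 2·R3
  [ 1  2   0  -2 ]
  [ 0  1  -1   0 ]
  [ 0  0   0   1 ]
  [ 0  0   0   0 ]
R1 -> R1 + 2·R3
  [ 1  2   0  0 ]
  [ 0  1  -1  0 ]
  [ 0  0   0  1 ]
  [ 0  0   0  0 ]
R1 -> R1 − 2·R2
  [ 1  0   2  0 ]
  [ 0  1  -1  0 ]
  [ 0  0   0  1 ]
  [ 0  0   0  0 ]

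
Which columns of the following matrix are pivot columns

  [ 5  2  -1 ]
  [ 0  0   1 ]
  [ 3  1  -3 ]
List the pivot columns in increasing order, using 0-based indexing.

0, 1, 2

R1 → 1/5·R1
R3 → R3 − 3·R1
R2 <-> R3
R2 → -5·R2
R2 → R2 − 12·R3
R1 → R1 + 1/5·R3
R1 → R1 − 2/5·R2
Pivot columns are the columns containing a leading 1.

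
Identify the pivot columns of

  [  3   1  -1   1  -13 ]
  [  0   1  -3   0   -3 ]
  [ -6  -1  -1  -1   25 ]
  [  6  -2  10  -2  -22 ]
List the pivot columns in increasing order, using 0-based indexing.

r1 → 1/3·r1
r3 → r3 + 6·r1
r4 → r4 − 6·r1
r3 → r3 − r2
r4 → r4 + 4·r2
r4 → r4 + 4·r3
r1 → r1 − 1/3·r3
r1 → r1 − 1/3·r2
Pivot columns are the columns containing a leading 1.

0, 1, 3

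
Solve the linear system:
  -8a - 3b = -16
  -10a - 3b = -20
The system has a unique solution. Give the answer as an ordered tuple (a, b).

(2, 0)

Form the augmented matrix and row-reduce:
  [  -8  -3  |  -16 ]
  [ -10  -3  |  -20 ]
R1 → -1/8·R1
  [   1  3/8  |    2 ]
  [ -10   -3  |  -20 ]
R2 → R2 + 10·R1
  [ 1  3/8  |  2 ]
  [ 0  3/4  |  0 ]
R2 → 4/3·R2
  [ 1  3/8  |  2 ]
  [ 0    1  |  0 ]
R1 → R1 − 3/8·R2
  [ 1  0  |  2 ]
  [ 0  1  |  0 ]
Reading off the last column: a = 2, b = 0.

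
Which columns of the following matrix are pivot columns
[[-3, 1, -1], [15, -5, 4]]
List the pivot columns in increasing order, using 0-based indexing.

r1 := -1/3·r1
  [  1  -1/3  1/3 ]
  [ 15    -5    4 ]
r2 := r2 − 15·r1
  [ 1  -1/3  1/3 ]
  [ 0     0   -1 ]
r2 := -1·r2
  [ 1  -1/3  1/3 ]
  [ 0     0    1 ]
r1 := r1 − 1/3·r2
  [ 1  -1/3  0 ]
  [ 0     0  1 ]
Pivot columns are the columns containing a leading 1.

0, 2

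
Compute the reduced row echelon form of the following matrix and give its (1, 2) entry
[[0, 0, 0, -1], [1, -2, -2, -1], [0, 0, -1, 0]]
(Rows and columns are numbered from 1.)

ρ1 <-> ρ2
  [ 1  -2  -2  -1 ]
  [ 0   0   0  -1 ]
  [ 0   0  -1   0 ]
ρ2 <-> ρ3
  [ 1  -2  -2  -1 ]
  [ 0   0  -1   0 ]
  [ 0   0   0  -1 ]
ρ2 := -1·ρ2
  [ 1  -2  -2  -1 ]
  [ 0   0   1   0 ]
  [ 0   0   0  -1 ]
ρ3 := -1·ρ3
  [ 1  -2  -2  -1 ]
  [ 0   0   1   0 ]
  [ 0   0   0   1 ]
ρ1 := ρ1 + ρ3
  [ 1  -2  -2  0 ]
  [ 0   0   1  0 ]
  [ 0   0   0  1 ]
ρ1 := ρ1 + 2·ρ2
  [ 1  -2  0  0 ]
  [ 0   0  1  0 ]
  [ 0   0  0  1 ]

-2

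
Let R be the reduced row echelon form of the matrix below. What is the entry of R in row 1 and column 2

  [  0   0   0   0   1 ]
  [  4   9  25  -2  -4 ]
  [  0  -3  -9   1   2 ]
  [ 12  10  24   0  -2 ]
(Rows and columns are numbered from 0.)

R1 ↔ R2
R1 := 1/4·R1
R4 := R4 − 12·R1
R2 ↔ R3
R2 := -1/3·R2
R4 := R4 + 17·R2
R3 ↔ R4
R3 := 3·R3
R3 := R3 + 4·R4
R2 := R2 + 2/3·R4
R1 := R1 + R4
R2 := R2 + 1/3·R3
R1 := R1 + 1/2·R3
R1 := R1 − 9/4·R2

3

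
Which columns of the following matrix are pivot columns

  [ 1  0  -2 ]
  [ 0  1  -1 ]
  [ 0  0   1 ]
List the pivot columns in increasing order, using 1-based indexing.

r2 → r2 + r3
r1 → r1 + 2·r3
Pivot columns are the columns containing a leading 1.

1, 2, 3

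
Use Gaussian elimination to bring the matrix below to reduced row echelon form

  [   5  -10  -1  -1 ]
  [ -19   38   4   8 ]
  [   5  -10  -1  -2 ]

[[1, -2, 0, 0], [0, 0, 1, 0], [0, 0, 0, 1]]

Multiply R1 by 1/5.
  [   1   -2  -1/5  -1/5 ]
  [ -19   38     4     8 ]
  [   5  -10    -1    -2 ]
Add 19 times R1 to R2.
  [ 1   -2  -1/5  -1/5 ]
  [ 0    0   1/5  21/5 ]
  [ 5  -10    -1    -2 ]
Subtract 5 times R1 from R3.
  [ 1  -2  -1/5  -1/5 ]
  [ 0   0   1/5  21/5 ]
  [ 0   0     0    -1 ]
Multiply R2 by 5.
  [ 1  -2  -1/5  -1/5 ]
  [ 0   0     1    21 ]
  [ 0   0     0    -1 ]
Multiply R3 by -1.
  [ 1  -2  -1/5  -1/5 ]
  [ 0   0     1    21 ]
  [ 0   0     0     1 ]
Subtract 21 times R3 from R2.
  [ 1  -2  -1/5  -1/5 ]
  [ 0   0     1     0 ]
  [ 0   0     0     1 ]
Add 1/5 times R3 to R1.
  [ 1  -2  -1/5  0 ]
  [ 0   0     1  0 ]
  [ 0   0     0  1 ]
Add 1/5 times R2 to R1.
  [ 1  -2  0  0 ]
  [ 0   0  1  0 ]
  [ 0   0  0  1 ]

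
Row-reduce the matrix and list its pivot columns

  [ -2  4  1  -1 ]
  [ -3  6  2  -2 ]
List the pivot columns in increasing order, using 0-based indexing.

0, 2

R1 ← -1/2·R1
  [  1  -2  -1/2  1/2 ]
  [ -3   6     2   -2 ]
R2 ← R2 + 3·R1
  [ 1  -2  -1/2   1/2 ]
  [ 0   0   1/2  -1/2 ]
R2 ← 2·R2
  [ 1  -2  -1/2  1/2 ]
  [ 0   0     1   -1 ]
R1 ← R1 + 1/2·R2
  [ 1  -2  0   0 ]
  [ 0   0  1  -1 ]
Pivot columns are the columns containing a leading 1.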